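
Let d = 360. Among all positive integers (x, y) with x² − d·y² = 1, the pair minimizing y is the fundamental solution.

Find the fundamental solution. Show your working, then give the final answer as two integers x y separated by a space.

√360 = [18; 1,36, …], period ℓ=2 (even) → k=1
k=0  a_k=18  p_k/q_k = 18/1
k=1  a_k=1  p_k/q_k = 19/1
→ (19, 1).  Check: 19²=361, 360·1²=360, difference 1.

19 1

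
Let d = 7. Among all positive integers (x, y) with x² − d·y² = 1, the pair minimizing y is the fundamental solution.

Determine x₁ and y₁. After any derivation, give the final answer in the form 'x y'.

√7 = [2; 1,1,1,4, …], period ℓ=4 (even) → k=3
step 0: (2, 1)  from 2·(1,0) + (0,1)
step 1: (3, 1)  from 1·(2,1) + (1,0)
step 2: (5, 2)  from 1·(3,1) + (2,1)
step 3: (8, 3)  from 1·(5,2) + (3,1)
→ (8, 3).  Check: 8²=64, 7·3²=63, difference 1.

8 3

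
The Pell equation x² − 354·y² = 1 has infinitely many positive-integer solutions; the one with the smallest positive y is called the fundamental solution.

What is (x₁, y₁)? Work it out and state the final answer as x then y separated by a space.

d=354: √d = [18; 1,4,2,2,18,2,2,4,1,36] (ℓ=10, even), read p_9/q_9
i=0: a=18 ⇒ p=18, q=1
i=1: a=1 ⇒ p=19, q=1
…
i=3: a=2 ⇒ p=207, q=11
i=4: a=2 ⇒ p=508, q=27
…
i=7: a=2 ⇒ p=47771, q=2539
i=8: a=4 ⇒ p=210294, q=11177
i=9: a=1 ⇒ p=258065, q=13716
fundamental: x₁=258065, y₁=13716  (since 66597544225 − 354·188128656 = 1)

258065 13716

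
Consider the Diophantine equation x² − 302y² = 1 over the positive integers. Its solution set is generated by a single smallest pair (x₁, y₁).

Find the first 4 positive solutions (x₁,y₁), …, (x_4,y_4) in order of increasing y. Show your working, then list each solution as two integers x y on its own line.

d=302: √d = [17; 2,1,1,1,4,…,1,2,34] (ℓ=16, even), read p_15/q_15
k=0  a_k=17  p_k/q_k = 17/1
k=1  a_k=2  p_k/q_k = 35/2
k=2  a_k=1  p_k/q_k = 52/3
k=3  a_k=1  p_k/q_k = 87/5
…
k=9  a_k=1  p_k/q_k = 36581/2105
…
k=11  a_k=4  p_k/q_k = 467281/26889
k=12  a_k=1  p_k/q_k = 574956/33085
k=13  a_k=1  p_k/q_k = 1042237/59974
k=14  a_k=1  p_k/q_k = 1617193/93059
k=15  a_k=2  p_k/q_k = 4276623/246092
(x₁, y₁) = (4276623, 246092);  4276623² − 302·246092² = 1 ✓
(x_2, y_2) = (4276623·4276623 + 302·246092·246092, 4276623·246092 + 246092·4276623) = (36579008568257, 2104885414632)
(x_3, y_3) = (4276623·36579008568257 + 302·246092·2104885414632, 4276623·2104885414632 + 246092·36579008568257) = (312869258720405635599, 18003602753159249380)
(x_4, y_4) = (4276623·312869258720405635599 + 302·246092·18003602753159249380, 4276623·18003602753159249380 + 246092·312869258720405635599) = (2676047735673238042056036097, 153989243234046232237072848)

4276623 246092
36579008568257 2104885414632
312869258720405635599 18003602753159249380
2676047735673238042056036097 153989243234046232237072848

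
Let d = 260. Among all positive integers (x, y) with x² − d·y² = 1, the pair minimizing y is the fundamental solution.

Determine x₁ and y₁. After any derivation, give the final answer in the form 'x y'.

√260 = [16; 8,32, …], period ℓ=2 (even) → k=1
k=0  a_k=16  p_k/q_k = 16/1
k=1  a_k=8  p_k/q_k = 129/8
→ (129, 8).  Check: 129²=16641, 260·8²=16640, difference 1.

129 8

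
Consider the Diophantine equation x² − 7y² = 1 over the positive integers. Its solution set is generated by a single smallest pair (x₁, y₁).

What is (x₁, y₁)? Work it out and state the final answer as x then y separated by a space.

√7 → a₀=2, period (1,1,1,4); ℓ=4 even so k=3
a_0=2:  p_0=2·1+0=2,  q_0=2·0+1=1
a_1=1:  p_1=1·2+1=3,  q_1=1·1+0=1
a_2=1:  p_2=1·3+2=5,  q_2=1·1+1=2
a_3=1:  p_3=1·5+3=8,  q_3=1·2+1=3
→ (8, 3).  Check: 8²=64, 7·3²=63, difference 1.

8 3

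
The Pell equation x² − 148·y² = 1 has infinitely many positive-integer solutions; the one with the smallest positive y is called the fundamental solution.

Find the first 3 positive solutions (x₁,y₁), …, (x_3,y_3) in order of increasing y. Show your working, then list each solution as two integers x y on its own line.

[12; 6,24] for √148; ℓ=2 ⇒ convergent index 1
i=0: a=12 ⇒ p=12, q=1
i=1: a=6 ⇒ p=73, q=6
fundamental: x₁=73, y₁=6  (since 5329 − 148·36 = 1)
(x_2, y_2) = (73·73 + 148·6·6, 73·6 + 6·73) = (10657, 876)
(x_3, y_3) = (73·10657 + 148·6·876, 73·876 + 6·10657) = (1555849, 127890)

73 6
10657 876
1555849 127890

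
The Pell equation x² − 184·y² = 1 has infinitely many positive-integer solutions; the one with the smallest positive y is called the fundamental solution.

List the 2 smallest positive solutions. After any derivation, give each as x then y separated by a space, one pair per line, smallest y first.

24335 1794
1184384449 87313980

[13; 1,1,3,2,1,2,1,2,3,1,1,26] for √184; ℓ=12 ⇒ convergent index 11
k=0  a_k=13  p_k/q_k = 13/1
…
k=6  a_k=2  p_k/q_k = 841/62
k=7  a_k=1  p_k/q_k = 1153/85
…
k=10  a_k=1  p_k/q_k = 13741/1013
k=11  a_k=1  p_k/q_k = 24335/1794
→ (24335, 1794).  Check: 24335²=592192225, 184·1794²=592192224, difference 1.
n=2: (24335,1794)∘(24335,1794) = (24335·24335+184·1794·1794, 24335·1794+1794·24335) = (1184384449,87313980)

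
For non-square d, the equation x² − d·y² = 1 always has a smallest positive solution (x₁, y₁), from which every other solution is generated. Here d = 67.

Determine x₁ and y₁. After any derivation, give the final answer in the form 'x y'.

√67 = [8; 5,2,1,1,7,1,1,2,5,16, …], period ℓ=10 (even) → k=9
a_0=8:  p_0=8·1+0=8,  q_0=8·0+1=1
…
a_5=7:  p_5=7·221+131=1678,  q_5=7·27+16=205
a_6=1:  p_6=1·1678+221=1899,  q_6=1·205+27=232
a_7=1:  p_7=1·1899+1678=3577,  q_7=1·232+205=437
a_8=2:  p_8=2·3577+1899=9053,  q_8=2·437+232=1106
a_9=5:  p_9=5·9053+3577=48842,  q_9=5·1106+437=5967
→ (48842, 5967).  Check: 48842²=2385540964, 67·5967²=2385540963, difference 1.

48842 5967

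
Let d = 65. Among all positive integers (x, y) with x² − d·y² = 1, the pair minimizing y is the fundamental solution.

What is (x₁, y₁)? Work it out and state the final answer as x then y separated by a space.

129 16

√65 = [8; 16, …], period ℓ=1 (odd) → k=1
k=0  a_k=8  p_k/q_k = 8/1
k=1  a_k=16  p_k/q_k = 129/16
(x₁, y₁) = (129, 16);  129² − 65·16² = 1 ✓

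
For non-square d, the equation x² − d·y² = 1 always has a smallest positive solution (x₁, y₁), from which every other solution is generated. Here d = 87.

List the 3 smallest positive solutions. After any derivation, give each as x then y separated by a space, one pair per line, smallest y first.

28 3
1567 168
87724 9405

[9; 3,18] for √87; ℓ=2 ⇒ convergent index 1
i=0: a=9 ⇒ p=9, q=1
i=1: a=3 ⇒ p=28, q=3
→ (28, 3).  Check: 28²=784, 87·3²=783, difference 1.
k=2:  x_2 = 28·28+87·3·3 = 1567,  y_2 = 28·3+3·28 = 168
k=3:  x_3 = 28·1567+87·3·168 = 87724,  y_3 = 28·168+3·1567 = 9405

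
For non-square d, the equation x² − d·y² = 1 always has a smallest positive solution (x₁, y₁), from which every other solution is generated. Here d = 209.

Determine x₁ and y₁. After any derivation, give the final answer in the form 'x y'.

d=209: √d = [14; 2,5,3,2,3,5,2,28] (ℓ=8, even), read p_7/q_7
k=0  a_k=14  p_k/q_k = 14/1
k=1  a_k=2  p_k/q_k = 29/2
…
k=4  a_k=2  p_k/q_k = 1171/81
k=5  a_k=3  p_k/q_k = 4019/278
k=6  a_k=5  p_k/q_k = 21266/1471
k=7  a_k=2  p_k/q_k = 46551/3220
→ (46551, 3220).  Check: 46551²=2166995601, 209·3220²=2166995600, difference 1.

46551 3220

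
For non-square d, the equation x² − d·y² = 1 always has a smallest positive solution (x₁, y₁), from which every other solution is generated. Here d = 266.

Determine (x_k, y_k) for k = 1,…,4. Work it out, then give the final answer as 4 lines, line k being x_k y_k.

685 42
938449 57540
1285674445 78829758
1761373051201 107996710920

√266 = [16; 3,4,3,32, …], period ℓ=4 (even) → k=3
step 0: (16, 1)  from 16·(1,0) + (0,1)
…
step 2: (212, 13)  from 4·(49,3) + (16,1)
step 3: (685, 42)  from 3·(212,13) + (49,3)
→ (685, 42).  Check: 685²=469225, 266·42²=469224, difference 1.
(x_2, y_2) = (685·685 + 266·42·42, 685·42 + 42·685) = (938449, 57540)
(x_3, y_3) = (685·938449 + 266·42·57540, 685·57540 + 42·938449) = (1285674445, 78829758)
(x_4, y_4) = (685·1285674445 + 266·42·78829758, 685·78829758 + 42·1285674445) = (1761373051201, 107996710920)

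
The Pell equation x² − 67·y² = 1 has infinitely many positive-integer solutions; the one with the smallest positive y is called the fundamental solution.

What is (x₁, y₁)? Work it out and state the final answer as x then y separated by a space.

48842 5967

d=67: √d = [8; 5,2,1,1,7,1,1,2,5,16] (ℓ=10, even), read p_9/q_9
k=0  a_k=8  p_k/q_k = 8/1
k=1  a_k=5  p_k/q_k = 41/5
k=2  a_k=2  p_k/q_k = 90/11
…
k=4  a_k=1  p_k/q_k = 221/27
…
k=6  a_k=1  p_k/q_k = 1899/232
…
k=8  a_k=2  p_k/q_k = 9053/1106
k=9  a_k=5  p_k/q_k = 48842/5967
→ (48842, 5967).  Check: 48842²=2385540964, 67·5967²=2385540963, difference 1.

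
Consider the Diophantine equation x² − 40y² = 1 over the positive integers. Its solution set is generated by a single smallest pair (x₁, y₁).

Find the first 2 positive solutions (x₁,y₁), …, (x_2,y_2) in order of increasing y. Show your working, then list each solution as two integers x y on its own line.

19 3
721 114

√40 = [6; 3,12, …], period ℓ=2 (even) → k=1
a_0=6:  p_0=6·1+0=6,  q_0=6·0+1=1
a_1=3:  p_1=3·6+1=19,  q_1=3·1+0=3
(x₁, y₁) = (19, 3);  19² − 40·3² = 1 ✓
n=2: (19,3)∘(19,3) = (19·19+40·3·3, 19·3+3·19) = (721,114)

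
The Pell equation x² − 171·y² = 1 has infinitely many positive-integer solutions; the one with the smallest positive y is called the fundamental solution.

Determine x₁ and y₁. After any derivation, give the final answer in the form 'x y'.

170 13

[13; 13,26] for √171; ℓ=2 ⇒ convergent index 1
step 0: (13, 1)  from 13·(1,0) + (0,1)
step 1: (170, 13)  from 13·(13,1) + (1,0)
fundamental: x₁=170, y₁=13  (since 28900 − 171·169 = 1)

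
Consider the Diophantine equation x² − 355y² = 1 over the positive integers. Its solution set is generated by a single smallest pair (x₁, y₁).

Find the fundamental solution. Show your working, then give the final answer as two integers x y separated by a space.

√355 = [18; 1,5,3,3,1,6,1,3,3,5,1,36, …], period ℓ=12 (even) → k=11
a_0=18:  p_0=18·1+0=18,  q_0=18·0+1=1
a_1=1:  p_1=1·18+1=19,  q_1=1·1+0=1
a_2=5:  p_2=5·19+18=113,  q_2=5·1+1=6
a_3=3:  p_3=3·113+19=358,  q_3=3·6+1=19
…
a_5=1:  p_5=1·1187+358=1545,  q_5=1·63+19=82
a_6=6:  p_6=6·1545+1187=10457,  q_6=6·82+63=555
…
a_8=3:  p_8=3·12002+10457=46463,  q_8=3·637+555=2466
a_9=3:  p_9=3·46463+12002=151391,  q_9=3·2466+637=8035
a_10=5:  p_10=5·151391+46463=803418,  q_10=5·8035+2466=42641
a_11=1:  p_11=1·803418+151391=954809,  q_11=1·42641+8035=50676
(x₁, y₁) = (954809, 50676);  954809² − 355·50676² = 1 ✓

954809 50676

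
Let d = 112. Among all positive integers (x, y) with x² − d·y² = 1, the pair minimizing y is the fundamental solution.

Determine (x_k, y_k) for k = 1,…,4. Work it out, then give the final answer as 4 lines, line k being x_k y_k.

127 12
32257 3048
8193151 774180
2081028097 196638672

d=112: √d = [10; 1,1,2,1,1,20] (ℓ=6, even), read p_5/q_5
i=0: a=10 ⇒ p=10, q=1
…
i=3: a=2 ⇒ p=53, q=5
i=4: a=1 ⇒ p=74, q=7
i=5: a=1 ⇒ p=127, q=12
fundamental: x₁=127, y₁=12  (since 16129 − 112·144 = 1)
k=2:  x_2 = 127·127+112·12·12 = 32257,  y_2 = 127·12+12·127 = 3048
k=3:  x_3 = 127·32257+112·12·3048 = 8193151,  y_3 = 127·3048+12·32257 = 774180
k=4:  x_4 = 127·8193151+112·12·774180 = 2081028097,  y_4 = 127·774180+12·8193151 = 196638672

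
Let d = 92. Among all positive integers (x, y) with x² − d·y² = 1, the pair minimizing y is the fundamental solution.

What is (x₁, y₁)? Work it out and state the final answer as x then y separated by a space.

d=92: √d = [9; 1,1,2,4,2,1,1,18] (ℓ=8, even), read p_7/q_7
k=0  a_k=9  p_k/q_k = 9/1
…
k=2  a_k=1  p_k/q_k = 19/2
k=3  a_k=2  p_k/q_k = 48/5
k=4  a_k=4  p_k/q_k = 211/22
k=5  a_k=2  p_k/q_k = 470/49
k=6  a_k=1  p_k/q_k = 681/71
k=7  a_k=1  p_k/q_k = 1151/120
fundamental: x₁=1151, y₁=120  (since 1324801 − 92·14400 = 1)

1151 120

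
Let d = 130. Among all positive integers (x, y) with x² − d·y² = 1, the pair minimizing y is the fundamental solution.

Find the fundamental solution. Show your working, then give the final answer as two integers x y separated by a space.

√130 → a₀=11, period (2,2,22); ℓ=3 odd so k=5
a_0=11:  p_0=11·1+0=11,  q_0=11·0+1=1
a_1=2:  p_1=2·11+1=23,  q_1=2·1+0=2
a_2=2:  p_2=2·23+11=57,  q_2=2·2+1=5
a_3=22:  p_3=22·57+23=1277,  q_3=22·5+2=112
a_4=2:  p_4=2·1277+57=2611,  q_4=2·112+5=229
a_5=2:  p_5=2·2611+1277=6499,  q_5=2·229+112=570
→ (6499, 570).  Check: 6499²=42237001, 130·570²=42237000, difference 1.

6499 570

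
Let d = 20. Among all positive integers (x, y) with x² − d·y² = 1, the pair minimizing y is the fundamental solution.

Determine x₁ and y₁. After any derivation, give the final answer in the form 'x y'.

9 2

[4; 2,8] for √20; ℓ=2 ⇒ convergent index 1
k=0  a_k=4  p_k/q_k = 4/1
k=1  a_k=2  p_k/q_k = 9/2
(x₁, y₁) = (9, 2);  9² − 20·2² = 1 ✓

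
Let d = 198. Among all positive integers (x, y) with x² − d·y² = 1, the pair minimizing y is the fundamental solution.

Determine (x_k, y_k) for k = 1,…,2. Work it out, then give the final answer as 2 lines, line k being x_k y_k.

√198 = [14; 14,28, …], period ℓ=2 (even) → k=1
i=0: a=14 ⇒ p=14, q=1
i=1: a=14 ⇒ p=197, q=14
(x₁, y₁) = (197, 14);  197² − 198·14² = 1 ✓
k=2:  x_2 = 197·197+198·14·14 = 77617,  y_2 = 197·14+14·197 = 5516

197 14
77617 5516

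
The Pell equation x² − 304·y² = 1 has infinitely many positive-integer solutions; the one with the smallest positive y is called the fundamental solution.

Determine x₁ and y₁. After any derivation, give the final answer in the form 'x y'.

√304 → a₀=17, period (2,3,2,1,1,1,1,1,2,3,2,34); ℓ=12 even so k=11
k=0  a_k=17  p_k/q_k = 17/1
…
k=3  a_k=2  p_k/q_k = 279/16
…
k=5  a_k=1  p_k/q_k = 680/39
…
k=8  a_k=1  p_k/q_k = 2842/163
…
k=10  a_k=3  p_k/q_k = 25177/1444
k=11  a_k=2  p_k/q_k = 57799/3315
fundamental: x₁=57799, y₁=3315  (since 3340724401 − 304·10989225 = 1)

57799 3315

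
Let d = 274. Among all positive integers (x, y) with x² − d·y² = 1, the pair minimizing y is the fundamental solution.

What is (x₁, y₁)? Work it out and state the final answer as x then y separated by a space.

√274 = [16; 1,1,4,4,1,1,32, …], period ℓ=7 (odd) → k=13
step 0: (16, 1)  from 16·(1,0) + (0,1)
…
step 4: (629, 38)  from 4·(149,9) + (33,2)
step 5: (778, 47)  from 1·(629,38) + (149,9)
…
step 7: (45802, 2767)  from 32·(1407,85) + (778,47)
…
step 10: (419253, 25328)  from 4·(93011,5619) + (47209,2852)
step 11: (1770023, 106931)  from 4·(419253,25328) + (93011,5619)
step 12: (2189276, 132259)  from 1·(1770023,106931) + (419253,25328)
step 13: (3959299, 239190)  from 1·(2189276,132259) + (1770023,106931)
→ (3959299, 239190).  Check: 3959299²=15676048571401, 274·239190²=15676048571400, difference 1.

3959299 239190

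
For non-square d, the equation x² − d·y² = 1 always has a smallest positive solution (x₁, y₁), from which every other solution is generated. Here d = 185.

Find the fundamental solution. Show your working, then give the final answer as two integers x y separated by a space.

[13; 1,1,1,1,26] for √185; ℓ=5 ⇒ convergent index 9
step 0: (13, 1)  from 13·(1,0) + (0,1)
step 1: (14, 1)  from 1·(13,1) + (1,0)
…
step 4: (68, 5)  from 1·(41,3) + (27,2)
step 5: (1809, 133)  from 26·(68,5) + (41,3)
…
step 7: (3686, 271)  from 1·(1877,138) + (1809,133)
step 8: (5563, 409)  from 1·(3686,271) + (1877,138)
step 9: (9249, 680)  from 1·(5563,409) + (3686,271)
fundamental: x₁=9249, y₁=680  (since 85544001 − 185·462400 = 1)

9249 680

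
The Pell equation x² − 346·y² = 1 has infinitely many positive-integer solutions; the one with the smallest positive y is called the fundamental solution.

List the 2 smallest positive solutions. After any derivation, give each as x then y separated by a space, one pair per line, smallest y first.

√346 = [18; 1,1,1,1,36, …], period ℓ=5 (odd) → k=9
i=0: a=18 ⇒ p=18, q=1
…
i=3: a=1 ⇒ p=56, q=3
i=4: a=1 ⇒ p=93, q=5
…
i=8: a=1 ⇒ p=10398, q=559
i=9: a=1 ⇒ p=17299, q=930
fundamental: x₁=17299, y₁=930  (since 299255401 − 346·864900 = 1)
(17299+930√346)^2 = 598510801 + 32176140√346

17299 930
598510801 32176140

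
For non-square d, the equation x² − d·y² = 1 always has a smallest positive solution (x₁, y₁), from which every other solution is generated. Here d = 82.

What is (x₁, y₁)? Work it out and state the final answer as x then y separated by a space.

163 18

√82 = [9; 18, …], period ℓ=1 (odd) → k=1
step 0: (9, 1)  from 9·(1,0) + (0,1)
step 1: (163, 18)  from 18·(9,1) + (1,0)
(x₁, y₁) = (163, 18);  163² − 82·18² = 1 ✓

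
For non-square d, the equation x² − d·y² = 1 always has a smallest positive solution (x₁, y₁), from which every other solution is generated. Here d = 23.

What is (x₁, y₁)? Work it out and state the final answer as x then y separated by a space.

[4; 1,3,1,8] for √23; ℓ=4 ⇒ convergent index 3
step 0: (4, 1)  from 4·(1,0) + (0,1)
step 1: (5, 1)  from 1·(4,1) + (1,0)
step 2: (19, 4)  from 3·(5,1) + (4,1)
step 3: (24, 5)  from 1·(19,4) + (5,1)
(x₁, y₁) = (24, 5);  24² − 23·5² = 1 ✓

24 5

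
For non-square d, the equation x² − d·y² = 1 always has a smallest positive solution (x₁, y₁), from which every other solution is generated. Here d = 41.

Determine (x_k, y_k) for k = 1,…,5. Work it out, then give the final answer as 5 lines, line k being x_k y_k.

d=41: √d = [6; 2,2,12] (ℓ=3, odd), read p_5/q_5
a_0=6:  p_0=6·1+0=6,  q_0=6·0+1=1
…
a_2=2:  p_2=2·13+6=32,  q_2=2·2+1=5
a_3=12:  p_3=12·32+13=397,  q_3=12·5+2=62
a_4=2:  p_4=2·397+32=826,  q_4=2·62+5=129
a_5=2:  p_5=2·826+397=2049,  q_5=2·129+62=320
(x₁, y₁) = (2049, 320);  2049² − 41·320² = 1 ✓
k=2:  x_2 = 2049·2049+41·320·320 = 8396801,  y_2 = 2049·320+320·2049 = 1311360
k=3:  x_3 = 2049·8396801+41·320·1311360 = 34410088449,  y_3 = 2049·1311360+320·8396801 = 5373952960
k=4:  x_4 = 2049·34410088449+41·320·5373952960 = 141012534067201,  y_4 = 2049·5373952960+320·34410088449 = 22022457918720
k=5:  x_5 = 2049·141012534067201+41·320·22022457918720 = 577869330197301249,  y_5 = 2049·22022457918720+320·141012534067201 = 90248027176961600

2049 320
8396801 1311360
34410088449 5373952960
141012534067201 22022457918720
577869330197301249 90248027176961600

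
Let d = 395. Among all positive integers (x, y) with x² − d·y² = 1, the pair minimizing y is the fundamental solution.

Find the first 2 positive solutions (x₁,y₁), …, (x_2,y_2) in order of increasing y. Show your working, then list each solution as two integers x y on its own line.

√395 → a₀=19, period (1,6,1,38); ℓ=4 even so k=3
k=0  a_k=19  p_k/q_k = 19/1
…
k=2  a_k=6  p_k/q_k = 139/7
k=3  a_k=1  p_k/q_k = 159/8
→ (159, 8).  Check: 159²=25281, 395·8²=25280, difference 1.
(x_2, y_2) = (159·159 + 395·8·8, 159·8 + 8·159) = (50561, 2544)

159 8
50561 2544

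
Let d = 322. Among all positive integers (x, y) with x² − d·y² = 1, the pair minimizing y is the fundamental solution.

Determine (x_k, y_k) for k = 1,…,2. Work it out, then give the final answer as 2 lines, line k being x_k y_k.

[17; 1,16,1,34] for √322; ℓ=4 ⇒ convergent index 3
step 0: (17, 1)  from 17·(1,0) + (0,1)
step 1: (18, 1)  from 1·(17,1) + (1,0)
step 2: (305, 17)  from 16·(18,1) + (17,1)
step 3: (323, 18)  from 1·(305,17) + (18,1)
fundamental: x₁=323, y₁=18  (since 104329 − 322·324 = 1)
n=2: (323,18)∘(323,18) = (323·323+322·18·18, 323·18+18·323) = (208657,11628)

323 18
208657 11628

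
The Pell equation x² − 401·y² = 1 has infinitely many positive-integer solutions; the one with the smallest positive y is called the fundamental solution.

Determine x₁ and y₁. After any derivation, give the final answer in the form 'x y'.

[20; 40] for √401; ℓ=1 ⇒ convergent index 1
step 0: (20, 1)  from 20·(1,0) + (0,1)
step 1: (801, 40)  from 40·(20,1) + (1,0)
fundamental: x₁=801, y₁=40  (since 641601 − 401·1600 = 1)

801 40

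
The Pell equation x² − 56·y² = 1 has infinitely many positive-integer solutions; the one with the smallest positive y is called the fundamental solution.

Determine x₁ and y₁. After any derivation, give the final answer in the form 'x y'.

√56 → a₀=7, period (2,14); ℓ=2 even so k=1
step 0: (7, 1)  from 7·(1,0) + (0,1)
step 1: (15, 2)  from 2·(7,1) + (1,0)
→ (15, 2).  Check: 15²=225, 56·2²=224, difference 1.

15 2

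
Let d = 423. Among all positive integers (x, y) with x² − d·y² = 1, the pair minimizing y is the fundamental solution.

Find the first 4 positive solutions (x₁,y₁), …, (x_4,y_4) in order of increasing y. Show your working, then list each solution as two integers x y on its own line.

4607 224
42448897 2063936
391124132351 19017106080
3603817713033217 175223613357184

[20; 1,1,3,4,3,1,1,40] for √423; ℓ=8 ⇒ convergent index 7
step 0: (20, 1)  from 20·(1,0) + (0,1)
step 1: (21, 1)  from 1·(20,1) + (1,0)
…
step 3: (144, 7)  from 3·(41,2) + (21,1)
…
step 6: (2612, 127)  from 1·(1995,97) + (617,30)
step 7: (4607, 224)  from 1·(2612,127) + (1995,97)
fundamental: x₁=4607, y₁=224  (since 21224449 − 423·50176 = 1)
(4607+224√423)^2 = 42448897 + 2063936√423
(4607+224√423)^3 = 391124132351 + 19017106080√423
(4607+224√423)^4 = 3603817713033217 + 175223613357184√423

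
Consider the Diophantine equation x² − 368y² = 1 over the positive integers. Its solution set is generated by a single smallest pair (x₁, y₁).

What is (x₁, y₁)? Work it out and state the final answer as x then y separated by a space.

[19; 5,2,5,38] for √368; ℓ=4 ⇒ convergent index 3
k=0  a_k=19  p_k/q_k = 19/1
…
k=2  a_k=2  p_k/q_k = 211/11
k=3  a_k=5  p_k/q_k = 1151/60
→ (1151, 60).  Check: 1151²=1324801, 368·60²=1324800, difference 1.

1151 60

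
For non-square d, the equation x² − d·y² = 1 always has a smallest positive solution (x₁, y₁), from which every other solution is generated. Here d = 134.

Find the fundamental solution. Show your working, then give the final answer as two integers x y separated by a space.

145925 12606

√134 → a₀=11, period (1,1,2,1,3,…,1,1,22); ℓ=14 even so k=13
step 0: (11, 1)  from 11·(1,0) + (0,1)
step 1: (12, 1)  from 1·(11,1) + (1,0)
step 2: (23, 2)  from 1·(12,1) + (11,1)
step 3: (58, 5)  from 2·(23,2) + (12,1)
step 4: (81, 7)  from 1·(58,5) + (23,2)
…
step 6: (382, 33)  from 1·(301,26) + (81,7)
…
step 8: (4503, 389)  from 1·(4121,356) + (382,33)
step 9: (17630, 1523)  from 3·(4503,389) + (4121,356)
step 10: (22133, 1912)  from 1·(17630,1523) + (4503,389)
step 11: (61896, 5347)  from 2·(22133,1912) + (17630,1523)
step 12: (84029, 7259)  from 1·(61896,5347) + (22133,1912)
step 13: (145925, 12606)  from 1·(84029,7259) + (61896,5347)
(x₁, y₁) = (145925, 12606);  145925² − 134·12606² = 1 ✓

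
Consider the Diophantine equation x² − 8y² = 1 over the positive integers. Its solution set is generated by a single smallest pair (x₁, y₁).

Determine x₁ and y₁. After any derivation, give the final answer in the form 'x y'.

[2; 1,4] for √8; ℓ=2 ⇒ convergent index 1
i=0: a=2 ⇒ p=2, q=1
i=1: a=1 ⇒ p=3, q=1
fundamental: x₁=3, y₁=1  (since 9 − 8·1 = 1)

3 1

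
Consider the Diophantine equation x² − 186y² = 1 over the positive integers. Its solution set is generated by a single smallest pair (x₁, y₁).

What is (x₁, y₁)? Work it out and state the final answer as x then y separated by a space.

7501 550

√186 → a₀=13, period (1,1,1,3,4,3,1,1,1,26); ℓ=10 even so k=9
a_0=13:  p_0=13·1+0=13,  q_0=13·0+1=1
…
a_2=1:  p_2=1·14+13=27,  q_2=1·1+1=2
a_3=1:  p_3=1·27+14=41,  q_3=1·2+1=3
a_4=3:  p_4=3·41+27=150,  q_4=3·3+2=11
a_5=4:  p_5=4·150+41=641,  q_5=4·11+3=47
a_6=3:  p_6=3·641+150=2073,  q_6=3·47+11=152
a_7=1:  p_7=1·2073+641=2714,  q_7=1·152+47=199
a_8=1:  p_8=1·2714+2073=4787,  q_8=1·199+152=351
a_9=1:  p_9=1·4787+2714=7501,  q_9=1·351+199=550
fundamental: x₁=7501, y₁=550  (since 56265001 − 186·302500 = 1)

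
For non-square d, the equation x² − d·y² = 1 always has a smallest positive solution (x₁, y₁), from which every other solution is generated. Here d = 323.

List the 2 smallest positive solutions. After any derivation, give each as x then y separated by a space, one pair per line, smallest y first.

18 1
647 36

√323 = [17; 1,34, …], period ℓ=2 (even) → k=1
k=0  a_k=17  p_k/q_k = 17/1
k=1  a_k=1  p_k/q_k = 18/1
→ (18, 1).  Check: 18²=324, 323·1²=323, difference 1.
n=2: (18,1)∘(18,1) = (18·18+323·1·1, 18·1+1·18) = (647,36)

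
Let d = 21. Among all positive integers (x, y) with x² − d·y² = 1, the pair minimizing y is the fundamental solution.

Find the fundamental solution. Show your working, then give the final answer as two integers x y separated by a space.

55 12

[4; 1,1,2,1,1,8] for √21; ℓ=6 ⇒ convergent index 5
a_0=4:  p_0=4·1+0=4,  q_0=4·0+1=1
a_1=1:  p_1=1·4+1=5,  q_1=1·1+0=1
…
a_3=2:  p_3=2·9+5=23,  q_3=2·2+1=5
a_4=1:  p_4=1·23+9=32,  q_4=1·5+2=7
a_5=1:  p_5=1·32+23=55,  q_5=1·7+5=12
(x₁, y₁) = (55, 12);  55² − 21·12² = 1 ✓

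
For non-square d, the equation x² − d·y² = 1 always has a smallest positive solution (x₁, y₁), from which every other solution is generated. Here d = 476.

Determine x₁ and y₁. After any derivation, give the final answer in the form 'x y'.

28799 1320

d=476: √d = [21; 1,4,2,10,2,4,1,42] (ℓ=8, even), read p_7/q_7
step 0: (21, 1)  from 21·(1,0) + (0,1)
…
step 2: (109, 5)  from 4·(22,1) + (21,1)
…
step 4: (2509, 115)  from 10·(240,11) + (109,5)
…
step 6: (23541, 1079)  from 4·(5258,241) + (2509,115)
step 7: (28799, 1320)  from 1·(23541,1079) + (5258,241)
→ (28799, 1320).  Check: 28799²=829382401, 476·1320²=829382400, difference 1.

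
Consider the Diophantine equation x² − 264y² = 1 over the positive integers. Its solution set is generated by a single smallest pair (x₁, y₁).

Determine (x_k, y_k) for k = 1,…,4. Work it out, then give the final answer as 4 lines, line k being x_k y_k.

65 4
8449 520
1098305 67596
142771201 8786960

[16; 4,32] for √264; ℓ=2 ⇒ convergent index 1
step 0: (16, 1)  from 16·(1,0) + (0,1)
step 1: (65, 4)  from 4·(16,1) + (1,0)
(x₁, y₁) = (65, 4);  65² − 264·4² = 1 ✓
(x_2, y_2) = (65·65 + 264·4·4, 65·4 + 4·65) = (8449, 520)
(x_3, y_3) = (65·8449 + 264·4·520, 65·520 + 4·8449) = (1098305, 67596)
(x_4, y_4) = (65·1098305 + 264·4·67596, 65·67596 + 4·1098305) = (142771201, 8786960)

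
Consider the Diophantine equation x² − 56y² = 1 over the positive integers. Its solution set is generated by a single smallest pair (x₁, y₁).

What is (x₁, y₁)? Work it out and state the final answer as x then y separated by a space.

15 2

[7; 2,14] for √56; ℓ=2 ⇒ convergent index 1
step 0: (7, 1)  from 7·(1,0) + (0,1)
step 1: (15, 2)  from 2·(7,1) + (1,0)
fundamental: x₁=15, y₁=2  (since 225 − 56·4 = 1)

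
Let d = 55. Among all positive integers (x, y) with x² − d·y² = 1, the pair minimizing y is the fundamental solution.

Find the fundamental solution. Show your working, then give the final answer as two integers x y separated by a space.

√55 → a₀=7, period (2,2,2,14); ℓ=4 even so k=3
i=0: a=7 ⇒ p=7, q=1
…
i=2: a=2 ⇒ p=37, q=5
i=3: a=2 ⇒ p=89, q=12
fundamental: x₁=89, y₁=12  (since 7921 − 55·144 = 1)

89 12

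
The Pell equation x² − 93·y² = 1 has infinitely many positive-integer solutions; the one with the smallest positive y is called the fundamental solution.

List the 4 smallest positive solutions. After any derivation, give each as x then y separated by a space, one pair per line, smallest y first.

12151 1260
295293601 30620520
7176225079351 744139875780
174396621583094401 18084087230585040

√93 → a₀=9, period (1,1,1,4,6,4,1,1,1,18); ℓ=10 even so k=9
k=0  a_k=9  p_k/q_k = 9/1
…
k=2  a_k=1  p_k/q_k = 19/2
k=3  a_k=1  p_k/q_k = 29/3
…
k=8  a_k=1  p_k/q_k = 7821/811
k=9  a_k=1  p_k/q_k = 12151/1260
(x₁, y₁) = (12151, 1260);  12151² − 93·1260² = 1 ✓
(12151+1260√93)^2 = 295293601 + 30620520√93
(12151+1260√93)^3 = 7176225079351 + 744139875780√93
(12151+1260√93)^4 = 174396621583094401 + 18084087230585040√93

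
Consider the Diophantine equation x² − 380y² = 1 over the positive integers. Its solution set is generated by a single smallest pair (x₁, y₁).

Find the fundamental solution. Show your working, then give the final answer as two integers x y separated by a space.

d=380: √d = [19; 2,38] (ℓ=2, even), read p_1/q_1
step 0: (19, 1)  from 19·(1,0) + (0,1)
step 1: (39, 2)  from 2·(19,1) + (1,0)
(x₁, y₁) = (39, 2);  39² − 380·2² = 1 ✓

39 2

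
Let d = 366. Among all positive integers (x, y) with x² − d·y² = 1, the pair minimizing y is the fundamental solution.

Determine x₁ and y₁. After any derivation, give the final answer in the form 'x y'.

[19; 7,1,1,1,2,12,2,1,1,1,7,38] for √366; ℓ=12 ⇒ convergent index 11
k=0  a_k=19  p_k/q_k = 19/1
…
k=3  a_k=1  p_k/q_k = 287/15
…
k=6  a_k=12  p_k/q_k = 14444/755
k=7  a_k=2  p_k/q_k = 30055/1571
k=8  a_k=1  p_k/q_k = 44499/2326
…
k=10  a_k=1  p_k/q_k = 119053/6223
k=11  a_k=7  p_k/q_k = 907925/47458
→ (907925, 47458).  Check: 907925²=824327805625, 366·47458²=824327805624, difference 1.

907925 47458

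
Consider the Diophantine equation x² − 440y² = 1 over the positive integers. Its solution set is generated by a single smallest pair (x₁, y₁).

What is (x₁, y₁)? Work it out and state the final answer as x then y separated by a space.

21 1

√440 → a₀=20, period (1,40); ℓ=2 even so k=1
step 0: (20, 1)  from 20·(1,0) + (0,1)
step 1: (21, 1)  from 1·(20,1) + (1,0)
(x₁, y₁) = (21, 1);  21² − 440·1² = 1 ✓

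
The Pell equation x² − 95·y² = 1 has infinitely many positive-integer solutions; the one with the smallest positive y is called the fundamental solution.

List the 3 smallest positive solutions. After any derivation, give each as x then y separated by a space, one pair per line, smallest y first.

39 4
3041 312
237159 24332

√95 = [9; 1,2,1,18, …], period ℓ=4 (even) → k=3
i=0: a=9 ⇒ p=9, q=1
i=1: a=1 ⇒ p=10, q=1
i=2: a=2 ⇒ p=29, q=3
i=3: a=1 ⇒ p=39, q=4
→ (39, 4).  Check: 39²=1521, 95·4²=1520, difference 1.
k=2:  x_2 = 39·39+95·4·4 = 3041,  y_2 = 39·4+4·39 = 312
k=3:  x_3 = 39·3041+95·4·312 = 237159,  y_3 = 39·312+4·3041 = 24332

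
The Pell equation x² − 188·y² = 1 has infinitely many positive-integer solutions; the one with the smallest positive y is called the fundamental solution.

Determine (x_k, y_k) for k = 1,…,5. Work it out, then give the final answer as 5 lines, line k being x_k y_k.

4607 336
42448897 3095904
391124132351 28525659120
3603817713033217 262835420035776
33205576016763929087 2421765531683980944

d=188: √d = [13; 1,2,2,6,2,2,1,26] (ℓ=8, even), read p_7/q_7
i=0: a=13 ⇒ p=13, q=1
i=1: a=1 ⇒ p=14, q=1
…
i=6: a=2 ⇒ p=3277, q=239
i=7: a=1 ⇒ p=4607, q=336
→ (4607, 336).  Check: 4607²=21224449, 188·336²=21224448, difference 1.
n=2: (4607,336)∘(4607,336) = (4607·4607+188·336·336, 4607·336+336·4607) = (42448897,3095904)
n=3: (42448897,3095904)∘(4607,336) = (4607·42448897+188·336·3095904, 4607·3095904+336·42448897) = (391124132351,28525659120)
n=4: (391124132351,28525659120)∘(4607,336) = (4607·391124132351+188·336·28525659120, 4607·28525659120+336·391124132351) = (3603817713033217,262835420035776)
n=5: (3603817713033217,262835420035776)∘(4607,336) = (4607·3603817713033217+188·336·262835420035776, 4607·262835420035776+336·3603817713033217) = (33205576016763929087,2421765531683980944)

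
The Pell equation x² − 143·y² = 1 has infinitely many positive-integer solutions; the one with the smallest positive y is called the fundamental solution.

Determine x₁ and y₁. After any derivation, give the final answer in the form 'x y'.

12 1

d=143: √d = [11; 1,22] (ℓ=2, even), read p_1/q_1
i=0: a=11 ⇒ p=11, q=1
i=1: a=1 ⇒ p=12, q=1
(x₁, y₁) = (12, 1);  12² − 143·1² = 1 ✓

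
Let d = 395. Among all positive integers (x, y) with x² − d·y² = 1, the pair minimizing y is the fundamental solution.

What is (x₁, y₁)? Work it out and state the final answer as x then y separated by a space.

√395 = [19; 1,6,1,38, …], period ℓ=4 (even) → k=3
step 0: (19, 1)  from 19·(1,0) + (0,1)
step 1: (20, 1)  from 1·(19,1) + (1,0)
step 2: (139, 7)  from 6·(20,1) + (19,1)
step 3: (159, 8)  from 1·(139,7) + (20,1)
fundamental: x₁=159, y₁=8  (since 25281 − 395·64 = 1)

159 8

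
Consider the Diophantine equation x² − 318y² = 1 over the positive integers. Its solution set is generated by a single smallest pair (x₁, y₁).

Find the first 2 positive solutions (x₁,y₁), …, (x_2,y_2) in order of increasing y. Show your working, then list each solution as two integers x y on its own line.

107 6
22897 1284

d=318: √d = [17; 1,4,1,34] (ℓ=4, even), read p_3/q_3
i=0: a=17 ⇒ p=17, q=1
…
i=2: a=4 ⇒ p=89, q=5
i=3: a=1 ⇒ p=107, q=6
→ (107, 6).  Check: 107²=11449, 318·6²=11448, difference 1.
(x_2, y_2) = (107·107 + 318·6·6, 107·6 + 6·107) = (22897, 1284)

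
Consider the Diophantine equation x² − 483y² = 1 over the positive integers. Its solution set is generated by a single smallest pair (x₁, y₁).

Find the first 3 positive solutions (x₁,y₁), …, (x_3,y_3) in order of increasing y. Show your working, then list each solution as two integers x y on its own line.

22 1
967 44
42526 1935

d=483: √d = [21; 1,42] (ℓ=2, even), read p_1/q_1
step 0: (21, 1)  from 21·(1,0) + (0,1)
step 1: (22, 1)  from 1·(21,1) + (1,0)
fundamental: x₁=22, y₁=1  (since 484 − 483·1 = 1)
(22+1√483)^2 = 967 + 44√483
(22+1√483)^3 = 42526 + 1935√483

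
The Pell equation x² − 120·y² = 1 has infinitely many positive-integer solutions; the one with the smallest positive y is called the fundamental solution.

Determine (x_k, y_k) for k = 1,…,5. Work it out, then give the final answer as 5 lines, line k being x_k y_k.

11 1
241 22
5291 483
116161 10604
2550251 232805

√120 = [10; 1,20, …], period ℓ=2 (even) → k=1
step 0: (10, 1)  from 10·(1,0) + (0,1)
step 1: (11, 1)  from 1·(10,1) + (1,0)
fundamental: x₁=11, y₁=1  (since 121 − 120·1 = 1)
(x_2, y_2) = (11·11 + 120·1·1, 11·1 + 1·11) = (241, 22)
(x_3, y_3) = (11·241 + 120·1·22, 11·22 + 1·241) = (5291, 483)
(x_4, y_4) = (11·5291 + 120·1·483, 11·483 + 1·5291) = (116161, 10604)
(x_5, y_5) = (11·116161 + 120·1·10604, 11·10604 + 1·116161) = (2550251, 232805)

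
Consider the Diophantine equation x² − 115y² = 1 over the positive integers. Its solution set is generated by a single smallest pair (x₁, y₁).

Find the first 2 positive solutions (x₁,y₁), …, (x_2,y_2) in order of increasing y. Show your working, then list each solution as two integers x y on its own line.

d=115: √d = [10; 1,2,1,1,1,1,1,2,1,20] (ℓ=10, even), read p_9/q_9
i=0: a=10 ⇒ p=10, q=1
i=1: a=1 ⇒ p=11, q=1
i=2: a=2 ⇒ p=32, q=3
i=3: a=1 ⇒ p=43, q=4
…
i=6: a=1 ⇒ p=193, q=18
i=7: a=1 ⇒ p=311, q=29
i=8: a=2 ⇒ p=815, q=76
i=9: a=1 ⇒ p=1126, q=105
→ (1126, 105).  Check: 1126²=1267876, 115·105²=1267875, difference 1.
k=2:  x_2 = 1126·1126+115·105·105 = 2535751,  y_2 = 1126·105+105·1126 = 236460

1126 105
2535751 236460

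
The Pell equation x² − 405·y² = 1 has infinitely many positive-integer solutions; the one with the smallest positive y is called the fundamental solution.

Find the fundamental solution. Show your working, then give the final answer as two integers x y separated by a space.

161 8

[20; 8,40] for √405; ℓ=2 ⇒ convergent index 1
i=0: a=20 ⇒ p=20, q=1
i=1: a=8 ⇒ p=161, q=8
→ (161, 8).  Check: 161²=25921, 405·8²=25920, difference 1.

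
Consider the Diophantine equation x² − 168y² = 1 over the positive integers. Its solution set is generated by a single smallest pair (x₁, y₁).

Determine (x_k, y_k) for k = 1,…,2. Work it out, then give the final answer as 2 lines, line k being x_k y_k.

√168 = [12; 1,24, …], period ℓ=2 (even) → k=1
step 0: (12, 1)  from 12·(1,0) + (0,1)
step 1: (13, 1)  from 1·(12,1) + (1,0)
→ (13, 1).  Check: 13²=169, 168·1²=168, difference 1.
(13+1√168)^2 = 337 + 26√168

13 1
337 26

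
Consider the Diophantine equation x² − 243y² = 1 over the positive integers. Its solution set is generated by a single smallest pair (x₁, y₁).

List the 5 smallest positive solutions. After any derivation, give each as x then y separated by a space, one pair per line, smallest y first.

√243 → a₀=15, period (1,1,2,3,15,3,2,1,1,30); ℓ=10 even so k=9
a_0=15:  p_0=15·1+0=15,  q_0=15·0+1=1
…
a_2=1:  p_2=1·16+15=31,  q_2=1·1+1=2
…
a_5=15:  p_5=15·265+78=4053,  q_5=15·17+5=260
…
a_7=2:  p_7=2·12424+4053=28901,  q_7=2·797+260=1854
a_8=1:  p_8=1·28901+12424=41325,  q_8=1·1854+797=2651
a_9=1:  p_9=1·41325+28901=70226,  q_9=1·2651+1854=4505
→ (70226, 4505).  Check: 70226²=4931691076, 243·4505²=4931691075, difference 1.
(70226+4505√243)^2 = 9863382151 + 632736260√243
(70226+4505√243)^3 = 1385331749802026 + 88869073185015√243
(70226+4505√243)^4 = 194572614913330773601 + 12481839066348990520√243
(70226+4505√243)^5 = 27328112908421802064005626 + 1753099260457979343330025√243

70226 4505
9863382151 632736260
1385331749802026 88869073185015
194572614913330773601 12481839066348990520
27328112908421802064005626 1753099260457979343330025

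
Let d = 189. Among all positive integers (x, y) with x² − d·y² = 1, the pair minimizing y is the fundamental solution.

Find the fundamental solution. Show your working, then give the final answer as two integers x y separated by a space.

√189 = [13; 1,2,1,26, …], period ℓ=4 (even) → k=3
step 0: (13, 1)  from 13·(1,0) + (0,1)
…
step 2: (41, 3)  from 2·(14,1) + (13,1)
step 3: (55, 4)  from 1·(41,3) + (14,1)
→ (55, 4).  Check: 55²=3025, 189·4²=3024, difference 1.

55 4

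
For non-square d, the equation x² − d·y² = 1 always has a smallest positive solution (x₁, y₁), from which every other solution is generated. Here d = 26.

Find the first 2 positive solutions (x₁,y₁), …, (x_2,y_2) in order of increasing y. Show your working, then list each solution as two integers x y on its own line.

[5; 10] for √26; ℓ=1 ⇒ convergent index 1
a_0=5:  p_0=5·1+0=5,  q_0=5·0+1=1
a_1=10:  p_1=10·5+1=51,  q_1=10·1+0=10
→ (51, 10).  Check: 51²=2601, 26·10²=2600, difference 1.
(51+10√26)^2 = 5201 + 1020√26

51 10
5201 1020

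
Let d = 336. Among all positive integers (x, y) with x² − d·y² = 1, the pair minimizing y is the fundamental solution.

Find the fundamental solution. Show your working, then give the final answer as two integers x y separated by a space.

55 3

√336 = [18; 3,36, …], period ℓ=2 (even) → k=1
i=0: a=18 ⇒ p=18, q=1
i=1: a=3 ⇒ p=55, q=3
fundamental: x₁=55, y₁=3  (since 3025 − 336·9 = 1)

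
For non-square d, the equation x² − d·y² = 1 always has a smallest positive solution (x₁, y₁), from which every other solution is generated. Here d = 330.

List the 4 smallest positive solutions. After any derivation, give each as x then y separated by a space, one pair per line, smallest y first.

109 6
23761 1308
5179789 285138
1129170241 62158776

√330 → a₀=18, period (6,36); ℓ=2 even so k=1
a_0=18:  p_0=18·1+0=18,  q_0=18·0+1=1
a_1=6:  p_1=6·18+1=109,  q_1=6·1+0=6
fundamental: x₁=109, y₁=6  (since 11881 − 330·36 = 1)
(x_2, y_2) = (109·109 + 330·6·6, 109·6 + 6·109) = (23761, 1308)
(x_3, y_3) = (109·23761 + 330·6·1308, 109·1308 + 6·23761) = (5179789, 285138)
(x_4, y_4) = (109·5179789 + 330·6·285138, 109·285138 + 6·5179789) = (1129170241, 62158776)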